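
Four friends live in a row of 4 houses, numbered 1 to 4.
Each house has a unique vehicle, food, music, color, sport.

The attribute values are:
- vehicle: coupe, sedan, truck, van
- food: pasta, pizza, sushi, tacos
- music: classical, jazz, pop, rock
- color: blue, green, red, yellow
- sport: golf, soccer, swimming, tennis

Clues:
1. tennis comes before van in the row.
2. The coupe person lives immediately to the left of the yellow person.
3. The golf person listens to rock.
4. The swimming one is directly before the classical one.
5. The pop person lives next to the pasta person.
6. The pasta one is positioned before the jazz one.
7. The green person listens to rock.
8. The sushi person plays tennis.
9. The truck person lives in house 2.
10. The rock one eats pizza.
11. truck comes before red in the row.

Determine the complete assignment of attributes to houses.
Solution:

House | Vehicle | Food | Music | Color | Sport
----------------------------------------------
  1   | coupe | tacos | pop | blue | swimming
  2   | truck | pasta | classical | yellow | soccer
  3   | sedan | sushi | jazz | red | tennis
  4   | van | pizza | rock | green | golf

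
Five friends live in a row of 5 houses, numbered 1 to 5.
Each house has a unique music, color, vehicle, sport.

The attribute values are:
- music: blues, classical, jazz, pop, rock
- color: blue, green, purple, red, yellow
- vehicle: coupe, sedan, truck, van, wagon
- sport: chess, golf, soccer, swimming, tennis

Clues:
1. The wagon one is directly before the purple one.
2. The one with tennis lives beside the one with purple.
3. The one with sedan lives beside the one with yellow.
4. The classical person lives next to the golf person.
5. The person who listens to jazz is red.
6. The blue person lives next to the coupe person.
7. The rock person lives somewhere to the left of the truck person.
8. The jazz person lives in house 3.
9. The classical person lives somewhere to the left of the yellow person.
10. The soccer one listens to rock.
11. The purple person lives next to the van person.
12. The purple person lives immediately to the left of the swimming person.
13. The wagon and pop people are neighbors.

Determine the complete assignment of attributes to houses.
Solution:

House | Music | Color | Vehicle | Sport
---------------------------------------
  1   | classical | blue | wagon | tennis
  2   | pop | purple | coupe | golf
  3   | jazz | red | van | swimming
  4   | rock | green | sedan | soccer
  5   | blues | yellow | truck | chess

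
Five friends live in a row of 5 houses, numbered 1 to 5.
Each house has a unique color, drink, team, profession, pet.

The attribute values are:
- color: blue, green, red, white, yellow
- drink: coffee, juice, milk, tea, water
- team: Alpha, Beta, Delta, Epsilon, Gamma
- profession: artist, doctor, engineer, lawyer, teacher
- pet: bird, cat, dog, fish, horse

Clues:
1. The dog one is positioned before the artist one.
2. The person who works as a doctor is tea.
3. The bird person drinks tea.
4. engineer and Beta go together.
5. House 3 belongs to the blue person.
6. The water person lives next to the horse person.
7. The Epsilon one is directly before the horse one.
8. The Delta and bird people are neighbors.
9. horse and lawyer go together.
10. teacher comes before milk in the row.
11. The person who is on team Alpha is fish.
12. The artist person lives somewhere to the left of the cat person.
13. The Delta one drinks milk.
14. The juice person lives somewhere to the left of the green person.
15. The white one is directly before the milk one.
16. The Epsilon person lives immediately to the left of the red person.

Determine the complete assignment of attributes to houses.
Solution:

House | Color | Drink | Team | Profession | Pet
-----------------------------------------------
  1   | white | water | Epsilon | teacher | dog
  2   | red | milk | Delta | lawyer | horse
  3   | blue | tea | Gamma | doctor | bird
  4   | yellow | juice | Alpha | artist | fish
  5   | green | coffee | Beta | engineer | cat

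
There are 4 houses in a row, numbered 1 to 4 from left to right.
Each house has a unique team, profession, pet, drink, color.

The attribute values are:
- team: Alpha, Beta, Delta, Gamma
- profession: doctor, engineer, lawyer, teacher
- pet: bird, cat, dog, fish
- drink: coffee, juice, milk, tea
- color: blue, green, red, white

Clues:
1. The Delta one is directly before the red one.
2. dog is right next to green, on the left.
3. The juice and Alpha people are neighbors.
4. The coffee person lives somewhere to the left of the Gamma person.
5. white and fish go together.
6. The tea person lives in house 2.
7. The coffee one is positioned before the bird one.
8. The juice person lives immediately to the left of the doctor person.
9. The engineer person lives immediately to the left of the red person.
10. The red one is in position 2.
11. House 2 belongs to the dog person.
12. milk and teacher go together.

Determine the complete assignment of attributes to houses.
Solution:

House | Team | Profession | Pet | Drink | Color
-----------------------------------------------
  1   | Delta | engineer | fish | juice | white
  2   | Alpha | doctor | dog | tea | red
  3   | Beta | lawyer | cat | coffee | green
  4   | Gamma | teacher | bird | milk | blue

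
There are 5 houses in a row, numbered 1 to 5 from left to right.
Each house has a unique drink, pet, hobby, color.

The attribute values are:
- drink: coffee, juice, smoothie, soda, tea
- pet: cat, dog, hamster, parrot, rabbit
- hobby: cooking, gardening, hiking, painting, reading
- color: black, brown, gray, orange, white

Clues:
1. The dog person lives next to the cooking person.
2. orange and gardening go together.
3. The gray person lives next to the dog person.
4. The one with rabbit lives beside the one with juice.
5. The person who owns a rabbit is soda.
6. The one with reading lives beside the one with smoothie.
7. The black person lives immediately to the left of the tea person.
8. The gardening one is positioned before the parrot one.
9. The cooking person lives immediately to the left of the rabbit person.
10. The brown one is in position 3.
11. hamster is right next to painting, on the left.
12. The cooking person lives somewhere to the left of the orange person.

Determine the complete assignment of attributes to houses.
Solution:

House | Drink | Pet | Hobby | Color
-----------------------------------
  1   | coffee | hamster | reading | gray
  2   | smoothie | dog | painting | black
  3   | tea | cat | cooking | brown
  4   | soda | rabbit | gardening | orange
  5   | juice | parrot | hiking | white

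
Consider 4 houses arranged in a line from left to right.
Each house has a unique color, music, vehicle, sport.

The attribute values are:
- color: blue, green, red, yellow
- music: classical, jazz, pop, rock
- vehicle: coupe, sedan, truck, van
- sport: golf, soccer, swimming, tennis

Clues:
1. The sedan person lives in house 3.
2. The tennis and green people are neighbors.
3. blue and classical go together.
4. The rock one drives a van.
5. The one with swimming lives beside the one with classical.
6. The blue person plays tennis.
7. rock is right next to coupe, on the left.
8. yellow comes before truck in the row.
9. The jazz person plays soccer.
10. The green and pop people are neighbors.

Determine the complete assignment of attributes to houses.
Solution:

House | Color | Music | Vehicle | Sport
---------------------------------------
  1   | yellow | rock | van | swimming
  2   | blue | classical | coupe | tennis
  3   | green | jazz | sedan | soccer
  4   | red | pop | truck | golf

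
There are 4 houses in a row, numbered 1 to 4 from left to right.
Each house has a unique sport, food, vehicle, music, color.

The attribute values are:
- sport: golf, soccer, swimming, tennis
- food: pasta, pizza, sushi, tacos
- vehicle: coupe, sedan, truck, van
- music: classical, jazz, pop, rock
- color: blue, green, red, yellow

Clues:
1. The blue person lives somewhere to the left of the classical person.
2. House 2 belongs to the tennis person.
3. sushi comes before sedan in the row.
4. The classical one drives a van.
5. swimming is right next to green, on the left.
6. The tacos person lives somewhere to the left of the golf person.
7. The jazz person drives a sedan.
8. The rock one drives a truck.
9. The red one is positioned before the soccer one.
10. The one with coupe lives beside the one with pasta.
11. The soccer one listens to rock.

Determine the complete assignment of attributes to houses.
Solution:

House | Sport | Food | Vehicle | Music | Color
----------------------------------------------
  1   | swimming | sushi | coupe | pop | red
  2   | tennis | pasta | sedan | jazz | green
  3   | soccer | tacos | truck | rock | blue
  4   | golf | pizza | van | classical | yellow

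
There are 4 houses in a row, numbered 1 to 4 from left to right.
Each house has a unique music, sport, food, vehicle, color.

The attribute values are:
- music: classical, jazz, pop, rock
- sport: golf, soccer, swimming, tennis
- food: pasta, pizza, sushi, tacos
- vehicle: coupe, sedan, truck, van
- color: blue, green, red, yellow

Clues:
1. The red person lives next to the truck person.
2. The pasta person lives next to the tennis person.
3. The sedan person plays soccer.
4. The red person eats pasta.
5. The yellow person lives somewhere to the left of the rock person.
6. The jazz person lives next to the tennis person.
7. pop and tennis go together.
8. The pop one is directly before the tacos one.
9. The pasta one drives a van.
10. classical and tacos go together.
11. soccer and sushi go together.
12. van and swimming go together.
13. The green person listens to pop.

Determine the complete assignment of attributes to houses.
Solution:

House | Music | Sport | Food | Vehicle | Color
----------------------------------------------
  1   | jazz | swimming | pasta | van | red
  2   | pop | tennis | pizza | truck | green
  3   | classical | golf | tacos | coupe | yellow
  4   | rock | soccer | sushi | sedan | blue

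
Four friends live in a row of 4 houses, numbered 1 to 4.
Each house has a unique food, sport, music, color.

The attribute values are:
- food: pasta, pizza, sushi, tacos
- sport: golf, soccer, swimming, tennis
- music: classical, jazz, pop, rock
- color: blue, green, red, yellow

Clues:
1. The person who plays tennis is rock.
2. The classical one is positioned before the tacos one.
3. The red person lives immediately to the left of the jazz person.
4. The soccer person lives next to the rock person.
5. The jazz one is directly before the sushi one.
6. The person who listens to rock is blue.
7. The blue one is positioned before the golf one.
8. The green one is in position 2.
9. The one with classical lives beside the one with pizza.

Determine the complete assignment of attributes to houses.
Solution:

House | Food | Sport | Music | Color
------------------------------------
  1   | pasta | swimming | classical | red
  2   | pizza | soccer | jazz | green
  3   | sushi | tennis | rock | blue
  4   | tacos | golf | pop | yellow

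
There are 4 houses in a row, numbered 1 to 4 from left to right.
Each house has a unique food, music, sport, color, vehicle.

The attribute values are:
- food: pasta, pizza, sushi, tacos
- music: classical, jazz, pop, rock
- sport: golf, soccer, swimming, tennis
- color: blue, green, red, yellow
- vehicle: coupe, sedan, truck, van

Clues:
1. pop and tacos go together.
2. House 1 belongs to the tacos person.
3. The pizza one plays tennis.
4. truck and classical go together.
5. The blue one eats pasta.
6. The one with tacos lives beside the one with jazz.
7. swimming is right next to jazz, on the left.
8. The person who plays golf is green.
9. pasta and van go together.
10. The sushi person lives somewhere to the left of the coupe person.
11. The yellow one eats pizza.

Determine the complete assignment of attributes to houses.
Solution:

House | Food | Music | Sport | Color | Vehicle
----------------------------------------------
  1   | tacos | pop | swimming | red | sedan
  2   | pasta | jazz | soccer | blue | van
  3   | sushi | classical | golf | green | truck
  4   | pizza | rock | tennis | yellow | coupe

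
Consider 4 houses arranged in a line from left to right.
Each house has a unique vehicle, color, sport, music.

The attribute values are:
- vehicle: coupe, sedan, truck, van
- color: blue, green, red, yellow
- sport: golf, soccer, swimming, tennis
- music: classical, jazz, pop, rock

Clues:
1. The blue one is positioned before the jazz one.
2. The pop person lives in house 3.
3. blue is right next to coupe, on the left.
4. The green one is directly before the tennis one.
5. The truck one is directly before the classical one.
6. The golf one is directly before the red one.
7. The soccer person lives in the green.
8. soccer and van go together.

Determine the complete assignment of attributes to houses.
Solution:

House | Vehicle | Color | Sport | Music
---------------------------------------
  1   | truck | blue | golf | rock
  2   | coupe | red | swimming | classical
  3   | van | green | soccer | pop
  4   | sedan | yellow | tennis | jazz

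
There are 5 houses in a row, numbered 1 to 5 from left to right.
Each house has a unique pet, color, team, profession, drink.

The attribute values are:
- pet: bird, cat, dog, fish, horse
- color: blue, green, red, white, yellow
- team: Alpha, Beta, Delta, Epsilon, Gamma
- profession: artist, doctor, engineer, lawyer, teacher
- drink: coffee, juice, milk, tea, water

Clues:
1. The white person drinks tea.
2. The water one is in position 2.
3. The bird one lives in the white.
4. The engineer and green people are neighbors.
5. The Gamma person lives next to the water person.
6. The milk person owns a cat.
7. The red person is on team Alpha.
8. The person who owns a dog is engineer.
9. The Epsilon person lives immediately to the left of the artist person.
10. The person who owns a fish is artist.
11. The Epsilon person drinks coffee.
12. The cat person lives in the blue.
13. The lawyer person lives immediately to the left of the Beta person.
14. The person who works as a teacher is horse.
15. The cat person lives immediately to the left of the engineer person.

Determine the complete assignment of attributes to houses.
Solution:

House | Pet | Color | Team | Profession | Drink
-----------------------------------------------
  1   | cat | blue | Gamma | lawyer | milk
  2   | dog | yellow | Beta | engineer | water
  3   | horse | green | Epsilon | teacher | coffee
  4   | fish | red | Alpha | artist | juice
  5   | bird | white | Delta | doctor | tea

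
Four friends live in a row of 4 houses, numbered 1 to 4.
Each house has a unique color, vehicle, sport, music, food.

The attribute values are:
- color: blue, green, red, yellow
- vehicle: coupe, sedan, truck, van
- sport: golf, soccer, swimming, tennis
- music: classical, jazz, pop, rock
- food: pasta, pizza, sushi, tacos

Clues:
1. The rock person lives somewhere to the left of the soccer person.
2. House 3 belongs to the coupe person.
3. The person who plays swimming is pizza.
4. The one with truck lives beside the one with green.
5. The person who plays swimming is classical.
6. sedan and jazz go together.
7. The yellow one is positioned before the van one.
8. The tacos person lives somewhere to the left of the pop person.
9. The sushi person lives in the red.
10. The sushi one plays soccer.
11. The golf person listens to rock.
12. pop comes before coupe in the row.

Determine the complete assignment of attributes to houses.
Solution:

House | Color | Vehicle | Sport | Music | Food
----------------------------------------------
  1   | yellow | truck | golf | rock | tacos
  2   | green | van | tennis | pop | pasta
  3   | blue | coupe | swimming | classical | pizza
  4   | red | sedan | soccer | jazz | sushi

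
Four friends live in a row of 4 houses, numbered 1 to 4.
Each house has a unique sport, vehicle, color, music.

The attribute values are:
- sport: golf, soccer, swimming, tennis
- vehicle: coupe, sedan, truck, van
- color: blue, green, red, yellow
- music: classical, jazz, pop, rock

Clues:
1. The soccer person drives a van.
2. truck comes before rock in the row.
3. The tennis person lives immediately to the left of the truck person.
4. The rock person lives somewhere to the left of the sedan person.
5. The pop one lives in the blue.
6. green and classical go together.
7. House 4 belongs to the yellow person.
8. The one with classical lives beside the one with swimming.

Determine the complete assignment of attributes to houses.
Solution:

House | Sport | Vehicle | Color | Music
---------------------------------------
  1   | tennis | coupe | green | classical
  2   | swimming | truck | blue | pop
  3   | soccer | van | red | rock
  4   | golf | sedan | yellow | jazz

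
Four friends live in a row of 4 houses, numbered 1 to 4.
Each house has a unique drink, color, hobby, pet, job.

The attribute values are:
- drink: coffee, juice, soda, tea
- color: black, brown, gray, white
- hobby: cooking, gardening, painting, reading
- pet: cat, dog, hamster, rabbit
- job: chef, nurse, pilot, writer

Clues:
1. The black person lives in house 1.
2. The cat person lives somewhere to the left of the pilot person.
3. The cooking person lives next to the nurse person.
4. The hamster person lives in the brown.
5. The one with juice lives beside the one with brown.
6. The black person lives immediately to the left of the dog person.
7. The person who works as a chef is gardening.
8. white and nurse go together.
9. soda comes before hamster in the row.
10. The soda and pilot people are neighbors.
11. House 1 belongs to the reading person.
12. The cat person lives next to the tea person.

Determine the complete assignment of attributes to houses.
Solution:

House | Drink | Color | Hobby | Pet | Job
-----------------------------------------
  1   | soda | black | reading | cat | writer
  2   | tea | gray | cooking | dog | pilot
  3   | juice | white | painting | rabbit | nurse
  4   | coffee | brown | gardening | hamster | chef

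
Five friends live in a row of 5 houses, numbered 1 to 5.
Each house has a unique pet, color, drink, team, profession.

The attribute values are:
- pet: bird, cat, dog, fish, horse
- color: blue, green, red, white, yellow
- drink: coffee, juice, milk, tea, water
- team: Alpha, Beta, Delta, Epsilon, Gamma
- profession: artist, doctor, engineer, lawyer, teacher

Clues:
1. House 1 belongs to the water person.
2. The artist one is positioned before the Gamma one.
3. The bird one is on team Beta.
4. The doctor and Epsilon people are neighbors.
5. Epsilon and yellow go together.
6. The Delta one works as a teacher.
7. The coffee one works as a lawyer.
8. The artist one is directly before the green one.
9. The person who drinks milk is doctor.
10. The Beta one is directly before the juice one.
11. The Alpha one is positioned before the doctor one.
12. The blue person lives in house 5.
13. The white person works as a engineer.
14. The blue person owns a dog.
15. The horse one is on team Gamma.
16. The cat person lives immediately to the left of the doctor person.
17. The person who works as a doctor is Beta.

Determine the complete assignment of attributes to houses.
Solution:

House | Pet | Color | Drink | Team | Profession
-----------------------------------------------
  1   | cat | white | water | Alpha | engineer
  2   | bird | red | milk | Beta | doctor
  3   | fish | yellow | juice | Epsilon | artist
  4   | horse | green | coffee | Gamma | lawyer
  5   | dog | blue | tea | Delta | teacher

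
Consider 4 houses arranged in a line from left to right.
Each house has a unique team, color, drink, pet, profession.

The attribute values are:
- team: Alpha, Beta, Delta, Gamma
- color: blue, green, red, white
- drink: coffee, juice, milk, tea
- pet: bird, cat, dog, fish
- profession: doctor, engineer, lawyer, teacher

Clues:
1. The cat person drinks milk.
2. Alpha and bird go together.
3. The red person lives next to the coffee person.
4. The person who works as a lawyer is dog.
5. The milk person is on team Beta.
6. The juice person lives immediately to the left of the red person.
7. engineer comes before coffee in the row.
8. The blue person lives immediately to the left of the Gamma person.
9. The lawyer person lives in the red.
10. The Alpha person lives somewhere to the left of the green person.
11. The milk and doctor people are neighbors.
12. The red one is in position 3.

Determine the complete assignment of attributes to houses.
Solution:

House | Team | Color | Drink | Pet | Profession
-----------------------------------------------
  1   | Beta | white | milk | cat | engineer
  2   | Alpha | blue | juice | bird | doctor
  3   | Gamma | red | tea | dog | lawyer
  4   | Delta | green | coffee | fish | teacher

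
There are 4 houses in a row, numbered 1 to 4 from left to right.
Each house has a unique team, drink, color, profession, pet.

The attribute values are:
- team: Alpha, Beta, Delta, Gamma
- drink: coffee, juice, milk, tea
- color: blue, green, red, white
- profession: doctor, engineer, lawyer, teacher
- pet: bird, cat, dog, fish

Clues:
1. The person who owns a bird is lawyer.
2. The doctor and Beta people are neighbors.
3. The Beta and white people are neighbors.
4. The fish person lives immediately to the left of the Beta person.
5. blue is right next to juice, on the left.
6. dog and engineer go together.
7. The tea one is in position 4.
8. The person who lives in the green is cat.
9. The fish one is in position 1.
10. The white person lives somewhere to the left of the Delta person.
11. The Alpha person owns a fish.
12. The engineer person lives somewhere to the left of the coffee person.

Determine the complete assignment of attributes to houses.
Solution:

House | Team | Drink | Color | Profession | Pet
-----------------------------------------------
  1   | Alpha | milk | blue | doctor | fish
  2   | Beta | juice | red | engineer | dog
  3   | Gamma | coffee | white | lawyer | bird
  4   | Delta | tea | green | teacher | cat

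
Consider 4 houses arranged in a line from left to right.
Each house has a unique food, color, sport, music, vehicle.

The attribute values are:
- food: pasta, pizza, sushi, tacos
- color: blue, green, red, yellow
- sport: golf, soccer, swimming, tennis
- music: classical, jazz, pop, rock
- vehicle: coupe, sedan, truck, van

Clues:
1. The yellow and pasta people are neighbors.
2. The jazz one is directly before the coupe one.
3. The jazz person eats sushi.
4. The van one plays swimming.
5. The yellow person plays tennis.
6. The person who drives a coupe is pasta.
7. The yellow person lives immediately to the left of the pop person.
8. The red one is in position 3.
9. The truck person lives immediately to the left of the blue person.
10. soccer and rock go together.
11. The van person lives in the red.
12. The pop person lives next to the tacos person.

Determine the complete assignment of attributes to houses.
Solution:

House | Food | Color | Sport | Music | Vehicle
----------------------------------------------
  1   | sushi | yellow | tennis | jazz | truck
  2   | pasta | blue | golf | pop | coupe
  3   | tacos | red | swimming | classical | van
  4   | pizza | green | soccer | rock | sedan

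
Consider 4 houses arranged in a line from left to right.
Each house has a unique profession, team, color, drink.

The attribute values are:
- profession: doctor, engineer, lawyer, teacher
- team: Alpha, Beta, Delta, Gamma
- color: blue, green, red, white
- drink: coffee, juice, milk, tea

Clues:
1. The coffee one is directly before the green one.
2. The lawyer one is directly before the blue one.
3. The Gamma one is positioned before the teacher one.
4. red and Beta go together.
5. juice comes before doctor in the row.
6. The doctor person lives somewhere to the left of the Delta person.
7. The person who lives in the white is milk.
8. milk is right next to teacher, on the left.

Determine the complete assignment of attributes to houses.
Solution:

House | Profession | Team | Color | Drink
-----------------------------------------
  1   | lawyer | Gamma | white | milk
  2   | teacher | Alpha | blue | juice
  3   | doctor | Beta | red | coffee
  4   | engineer | Delta | green | tea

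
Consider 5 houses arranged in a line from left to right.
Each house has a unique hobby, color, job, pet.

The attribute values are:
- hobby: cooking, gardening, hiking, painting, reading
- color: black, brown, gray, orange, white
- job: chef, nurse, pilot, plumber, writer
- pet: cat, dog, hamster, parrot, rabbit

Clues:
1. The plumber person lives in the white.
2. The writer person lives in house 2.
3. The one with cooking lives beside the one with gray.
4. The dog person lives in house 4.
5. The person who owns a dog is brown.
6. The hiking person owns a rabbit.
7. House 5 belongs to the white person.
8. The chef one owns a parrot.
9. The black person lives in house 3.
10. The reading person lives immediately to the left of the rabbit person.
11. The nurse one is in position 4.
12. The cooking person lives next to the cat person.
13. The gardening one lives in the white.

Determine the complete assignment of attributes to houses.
Solution:

House | Hobby | Color | Job | Pet
---------------------------------
  1   | cooking | orange | chef | parrot
  2   | reading | gray | writer | cat
  3   | hiking | black | pilot | rabbit
  4   | painting | brown | nurse | dog
  5   | gardening | white | plumber | hamster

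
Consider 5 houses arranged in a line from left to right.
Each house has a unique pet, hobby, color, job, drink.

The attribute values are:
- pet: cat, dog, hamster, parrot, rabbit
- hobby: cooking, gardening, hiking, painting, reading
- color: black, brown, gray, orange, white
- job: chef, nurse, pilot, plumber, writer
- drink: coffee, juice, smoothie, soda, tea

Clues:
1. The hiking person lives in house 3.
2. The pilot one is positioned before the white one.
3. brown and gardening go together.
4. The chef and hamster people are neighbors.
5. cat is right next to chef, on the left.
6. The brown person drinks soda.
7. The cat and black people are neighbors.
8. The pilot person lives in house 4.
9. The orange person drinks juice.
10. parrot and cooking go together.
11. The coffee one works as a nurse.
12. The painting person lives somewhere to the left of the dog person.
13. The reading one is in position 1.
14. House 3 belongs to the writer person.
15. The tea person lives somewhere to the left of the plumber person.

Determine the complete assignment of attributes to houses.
Solution:

House | Pet | Hobby | Color | Job | Drink
-----------------------------------------
  1   | cat | reading | gray | nurse | coffee
  2   | rabbit | painting | black | chef | tea
  3   | hamster | hiking | orange | writer | juice
  4   | dog | gardening | brown | pilot | soda
  5   | parrot | cooking | white | plumber | smoothie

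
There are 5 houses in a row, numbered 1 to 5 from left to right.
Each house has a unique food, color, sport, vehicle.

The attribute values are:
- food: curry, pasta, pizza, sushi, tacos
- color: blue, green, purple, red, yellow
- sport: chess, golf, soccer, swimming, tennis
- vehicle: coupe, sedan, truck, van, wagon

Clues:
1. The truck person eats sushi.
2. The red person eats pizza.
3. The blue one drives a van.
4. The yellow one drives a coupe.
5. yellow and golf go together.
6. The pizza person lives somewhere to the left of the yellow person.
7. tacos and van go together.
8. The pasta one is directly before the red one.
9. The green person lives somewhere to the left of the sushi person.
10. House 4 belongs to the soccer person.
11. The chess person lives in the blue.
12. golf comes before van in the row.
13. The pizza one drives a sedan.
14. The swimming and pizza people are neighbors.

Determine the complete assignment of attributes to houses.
Solution:

House | Food | Color | Sport | Vehicle
--------------------------------------
  1   | pasta | green | swimming | wagon
  2   | pizza | red | tennis | sedan
  3   | curry | yellow | golf | coupe
  4   | sushi | purple | soccer | truck
  5   | tacos | blue | chess | van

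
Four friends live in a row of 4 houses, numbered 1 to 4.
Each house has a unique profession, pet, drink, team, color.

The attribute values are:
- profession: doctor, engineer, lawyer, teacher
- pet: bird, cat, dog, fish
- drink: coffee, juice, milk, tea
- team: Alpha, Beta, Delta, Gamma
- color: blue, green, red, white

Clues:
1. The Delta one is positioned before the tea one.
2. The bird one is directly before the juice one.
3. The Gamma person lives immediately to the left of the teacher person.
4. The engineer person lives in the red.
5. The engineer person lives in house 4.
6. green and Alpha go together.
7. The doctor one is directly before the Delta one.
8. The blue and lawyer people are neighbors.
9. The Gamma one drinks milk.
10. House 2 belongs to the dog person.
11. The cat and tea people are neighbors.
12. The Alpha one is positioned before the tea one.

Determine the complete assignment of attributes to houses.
Solution:

House | Profession | Pet | Drink | Team | Color
-----------------------------------------------
  1   | doctor | bird | milk | Gamma | white
  2   | teacher | dog | juice | Delta | blue
  3   | lawyer | cat | coffee | Alpha | green
  4   | engineer | fish | tea | Beta | red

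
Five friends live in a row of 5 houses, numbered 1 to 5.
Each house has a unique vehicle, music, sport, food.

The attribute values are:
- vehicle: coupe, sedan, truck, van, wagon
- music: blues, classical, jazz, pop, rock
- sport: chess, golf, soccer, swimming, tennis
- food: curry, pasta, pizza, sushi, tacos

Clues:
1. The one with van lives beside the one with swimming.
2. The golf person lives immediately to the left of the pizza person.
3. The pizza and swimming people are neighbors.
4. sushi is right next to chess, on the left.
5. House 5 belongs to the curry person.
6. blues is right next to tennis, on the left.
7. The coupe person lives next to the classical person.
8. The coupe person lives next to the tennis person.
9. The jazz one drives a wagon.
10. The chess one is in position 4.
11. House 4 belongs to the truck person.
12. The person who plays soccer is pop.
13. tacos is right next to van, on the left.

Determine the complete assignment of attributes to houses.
Solution:

House | Vehicle | Music | Sport | Food
--------------------------------------
  1   | coupe | blues | golf | tacos
  2   | van | classical | tennis | pizza
  3   | wagon | jazz | swimming | sushi
  4   | truck | rock | chess | pasta
  5   | sedan | pop | soccer | curry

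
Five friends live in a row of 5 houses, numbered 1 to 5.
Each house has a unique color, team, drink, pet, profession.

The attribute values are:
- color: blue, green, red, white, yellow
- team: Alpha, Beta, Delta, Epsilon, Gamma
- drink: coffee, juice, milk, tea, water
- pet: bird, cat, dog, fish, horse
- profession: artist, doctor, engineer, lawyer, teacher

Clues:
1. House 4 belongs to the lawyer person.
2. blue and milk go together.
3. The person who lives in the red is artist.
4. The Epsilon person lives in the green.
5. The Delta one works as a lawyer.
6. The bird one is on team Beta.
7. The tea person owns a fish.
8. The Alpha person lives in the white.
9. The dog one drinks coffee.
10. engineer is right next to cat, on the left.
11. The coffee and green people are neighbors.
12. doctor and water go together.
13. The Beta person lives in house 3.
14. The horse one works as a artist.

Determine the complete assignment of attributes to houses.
Solution:

House | Color | Team | Drink | Pet | Profession
-----------------------------------------------
  1   | white | Alpha | coffee | dog | engineer
  2   | green | Epsilon | water | cat | doctor
  3   | blue | Beta | milk | bird | teacher
  4   | yellow | Delta | tea | fish | lawyer
  5   | red | Gamma | juice | horse | artist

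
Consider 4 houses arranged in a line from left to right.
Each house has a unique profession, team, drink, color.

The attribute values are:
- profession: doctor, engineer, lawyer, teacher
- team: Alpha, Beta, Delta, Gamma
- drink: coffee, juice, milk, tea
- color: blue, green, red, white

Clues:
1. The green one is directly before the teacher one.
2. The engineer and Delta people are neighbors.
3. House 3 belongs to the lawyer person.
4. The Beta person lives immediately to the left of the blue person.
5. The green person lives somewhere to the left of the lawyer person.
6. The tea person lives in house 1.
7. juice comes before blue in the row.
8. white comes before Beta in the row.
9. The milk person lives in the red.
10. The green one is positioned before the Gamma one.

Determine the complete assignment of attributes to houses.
Solution:

House | Profession | Team | Drink | Color
-----------------------------------------
  1   | engineer | Alpha | tea | green
  2   | teacher | Delta | juice | white
  3   | lawyer | Beta | milk | red
  4   | doctor | Gamma | coffee | blue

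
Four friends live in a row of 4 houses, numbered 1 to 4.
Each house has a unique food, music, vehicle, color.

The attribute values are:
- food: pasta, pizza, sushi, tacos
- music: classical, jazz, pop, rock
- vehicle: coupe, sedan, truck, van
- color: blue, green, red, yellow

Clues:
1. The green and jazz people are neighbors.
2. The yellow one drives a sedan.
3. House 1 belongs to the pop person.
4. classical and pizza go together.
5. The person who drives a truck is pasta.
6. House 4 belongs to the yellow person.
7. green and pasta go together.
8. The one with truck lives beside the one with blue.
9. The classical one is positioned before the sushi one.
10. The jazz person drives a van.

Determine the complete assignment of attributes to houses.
Solution:

House | Food | Music | Vehicle | Color
--------------------------------------
  1   | pasta | pop | truck | green
  2   | tacos | jazz | van | blue
  3   | pizza | classical | coupe | red
  4   | sushi | rock | sedan | yellow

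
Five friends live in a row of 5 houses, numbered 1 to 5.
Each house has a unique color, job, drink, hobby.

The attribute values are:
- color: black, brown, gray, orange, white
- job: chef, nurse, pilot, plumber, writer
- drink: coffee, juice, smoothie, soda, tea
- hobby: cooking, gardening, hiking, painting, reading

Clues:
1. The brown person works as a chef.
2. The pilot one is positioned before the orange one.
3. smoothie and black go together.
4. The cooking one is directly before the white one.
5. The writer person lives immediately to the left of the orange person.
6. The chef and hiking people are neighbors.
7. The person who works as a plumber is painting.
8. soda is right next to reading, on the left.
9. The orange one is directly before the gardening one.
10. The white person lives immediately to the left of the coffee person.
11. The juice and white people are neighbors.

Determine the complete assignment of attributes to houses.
Solution:

House | Color | Job | Drink | Hobby
-----------------------------------
  1   | brown | chef | juice | cooking
  2   | white | pilot | soda | hiking
  3   | gray | writer | coffee | reading
  4   | orange | plumber | tea | painting
  5   | black | nurse | smoothie | gardening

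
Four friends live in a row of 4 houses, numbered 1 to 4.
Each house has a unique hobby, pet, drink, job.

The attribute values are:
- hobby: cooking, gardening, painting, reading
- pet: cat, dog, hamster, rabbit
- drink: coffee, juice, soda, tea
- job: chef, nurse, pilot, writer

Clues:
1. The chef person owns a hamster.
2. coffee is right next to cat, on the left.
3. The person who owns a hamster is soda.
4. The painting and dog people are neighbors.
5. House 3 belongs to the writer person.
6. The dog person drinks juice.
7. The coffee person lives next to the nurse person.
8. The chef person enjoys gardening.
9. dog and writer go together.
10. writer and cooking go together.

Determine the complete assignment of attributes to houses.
Solution:

House | Hobby | Pet | Drink | Job
---------------------------------
  1   | reading | rabbit | coffee | pilot
  2   | painting | cat | tea | nurse
  3   | cooking | dog | juice | writer
  4   | gardening | hamster | soda | chef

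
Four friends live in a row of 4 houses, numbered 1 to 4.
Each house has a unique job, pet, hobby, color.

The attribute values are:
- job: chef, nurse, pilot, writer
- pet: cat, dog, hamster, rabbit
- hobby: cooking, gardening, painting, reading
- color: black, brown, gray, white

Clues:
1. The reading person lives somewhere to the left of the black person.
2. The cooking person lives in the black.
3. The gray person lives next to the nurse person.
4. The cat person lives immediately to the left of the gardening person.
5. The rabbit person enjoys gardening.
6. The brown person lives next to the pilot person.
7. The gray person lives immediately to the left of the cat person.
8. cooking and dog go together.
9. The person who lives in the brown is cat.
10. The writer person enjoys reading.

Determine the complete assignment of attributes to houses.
Solution:

House | Job | Pet | Hobby | Color
---------------------------------
  1   | writer | hamster | reading | gray
  2   | nurse | cat | painting | brown
  3   | pilot | rabbit | gardening | white
  4   | chef | dog | cooking | black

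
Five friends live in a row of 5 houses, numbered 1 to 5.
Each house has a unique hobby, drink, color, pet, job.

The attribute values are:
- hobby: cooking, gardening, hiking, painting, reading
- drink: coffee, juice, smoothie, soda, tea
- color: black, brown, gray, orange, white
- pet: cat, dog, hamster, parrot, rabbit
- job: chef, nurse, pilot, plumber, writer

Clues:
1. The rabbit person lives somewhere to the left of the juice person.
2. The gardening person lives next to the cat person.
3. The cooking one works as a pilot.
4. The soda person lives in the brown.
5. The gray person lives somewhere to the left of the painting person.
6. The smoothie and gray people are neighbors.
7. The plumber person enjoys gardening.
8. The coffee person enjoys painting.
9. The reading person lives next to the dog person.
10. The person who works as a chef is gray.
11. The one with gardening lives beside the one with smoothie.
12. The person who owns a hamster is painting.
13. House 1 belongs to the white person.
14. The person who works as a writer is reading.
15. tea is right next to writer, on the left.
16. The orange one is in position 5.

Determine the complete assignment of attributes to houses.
Solution:

House | Hobby | Drink | Color | Pet | Job
-----------------------------------------
  1   | gardening | tea | white | rabbit | plumber
  2   | reading | smoothie | black | cat | writer
  3   | hiking | juice | gray | dog | chef
  4   | cooking | soda | brown | parrot | pilot
  5   | painting | coffee | orange | hamster | nurse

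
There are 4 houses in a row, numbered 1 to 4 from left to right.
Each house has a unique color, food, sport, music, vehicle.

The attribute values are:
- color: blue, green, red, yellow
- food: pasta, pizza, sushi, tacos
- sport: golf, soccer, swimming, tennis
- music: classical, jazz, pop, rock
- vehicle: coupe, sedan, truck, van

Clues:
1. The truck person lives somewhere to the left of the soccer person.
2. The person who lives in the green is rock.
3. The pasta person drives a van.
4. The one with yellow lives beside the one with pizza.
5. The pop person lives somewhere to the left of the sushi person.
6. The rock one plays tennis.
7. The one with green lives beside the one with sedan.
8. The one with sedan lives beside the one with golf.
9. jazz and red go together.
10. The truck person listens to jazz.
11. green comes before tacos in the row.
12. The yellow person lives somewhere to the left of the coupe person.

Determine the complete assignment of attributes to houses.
Solution:

House | Color | Food | Sport | Music | Vehicle
----------------------------------------------
  1   | green | pasta | tennis | rock | van
  2   | yellow | tacos | swimming | pop | sedan
  3   | red | pizza | golf | jazz | truck
  4   | blue | sushi | soccer | classical | coupe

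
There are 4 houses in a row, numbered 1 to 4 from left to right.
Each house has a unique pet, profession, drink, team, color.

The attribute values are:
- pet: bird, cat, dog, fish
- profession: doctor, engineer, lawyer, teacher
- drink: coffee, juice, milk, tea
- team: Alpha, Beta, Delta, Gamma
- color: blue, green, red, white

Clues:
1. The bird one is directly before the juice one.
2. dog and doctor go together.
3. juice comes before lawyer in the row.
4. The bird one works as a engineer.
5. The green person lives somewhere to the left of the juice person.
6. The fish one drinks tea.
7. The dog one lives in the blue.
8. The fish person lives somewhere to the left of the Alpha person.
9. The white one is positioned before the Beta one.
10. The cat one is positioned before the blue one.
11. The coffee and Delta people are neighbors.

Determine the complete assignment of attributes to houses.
Solution:

House | Pet | Profession | Drink | Team | Color
-----------------------------------------------
  1   | bird | engineer | coffee | Gamma | green
  2   | cat | teacher | juice | Delta | white
  3   | fish | lawyer | tea | Beta | red
  4   | dog | doctor | milk | Alpha | blue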